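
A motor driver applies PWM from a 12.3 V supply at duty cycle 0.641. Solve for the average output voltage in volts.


V_avg = V_supply * D = 12.3*0.641 = 7.8843

7.8843 V


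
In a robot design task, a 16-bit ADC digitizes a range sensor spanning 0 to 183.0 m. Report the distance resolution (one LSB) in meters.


res = range / 2^n = 183.0/2^16 = 183.0/65536 = 0.0028

0.0028 m


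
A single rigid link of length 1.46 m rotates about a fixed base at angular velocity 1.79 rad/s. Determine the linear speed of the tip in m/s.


v = L*omega = 1.46 * 1.79 = 2.6134

2.6134 m/s


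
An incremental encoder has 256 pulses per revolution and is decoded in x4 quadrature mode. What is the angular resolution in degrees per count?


resolution = 360 / (PPR * 4) = 360 / 1024 = 0.3516

0.3516 degrees


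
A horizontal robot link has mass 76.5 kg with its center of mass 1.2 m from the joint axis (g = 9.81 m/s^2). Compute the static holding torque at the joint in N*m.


tau = m*g*L = 76.5 * 9.81 * 1.2 = 900.5580

900.5580 N*m


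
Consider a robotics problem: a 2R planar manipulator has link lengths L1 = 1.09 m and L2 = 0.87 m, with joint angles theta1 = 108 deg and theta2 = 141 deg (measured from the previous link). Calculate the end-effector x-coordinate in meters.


x = L1*cos(th1) + L2*cos(th1+th2) = 1.09*cos(108 deg) + 0.87*cos(249 deg) = -0.6486

-0.6486 m


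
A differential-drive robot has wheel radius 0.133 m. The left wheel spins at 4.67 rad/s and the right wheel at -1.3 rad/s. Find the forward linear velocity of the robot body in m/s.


v = r*(wR + wL)/2 = 0.133*(-1.3 + 4.67)/2 = 0.2241

0.2241 m/s


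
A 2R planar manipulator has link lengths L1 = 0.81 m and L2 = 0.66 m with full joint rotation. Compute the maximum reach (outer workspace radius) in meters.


r_max = L1 + L2 = 0.81 + 0.66 = 1.4700

1.4700 m


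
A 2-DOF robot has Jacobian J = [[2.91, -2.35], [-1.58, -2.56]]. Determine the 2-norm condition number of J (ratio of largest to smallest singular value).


JJ^T eigenvalues: trace(JJ^T) = 23.0406, det(JJ^T) = det(J)^2 = 124.60363876
s_max^2 = (23.0406 + sqrt(32.45469332))/2 = 14.36875104
s_min^2 = (23.0406 - sqrt(32.45469332))/2 = 8.67184896
kappa = s_max/s_min = sqrt(14.36875104/8.67184896) = 1.2872

1.2872


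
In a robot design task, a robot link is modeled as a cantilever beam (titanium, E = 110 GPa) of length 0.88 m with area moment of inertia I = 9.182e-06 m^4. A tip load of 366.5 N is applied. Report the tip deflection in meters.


delta = F*L^3/(3*E*I) = 366.5*0.88^3/(3*1.100e+11*9.182e-06)
      = 249.759488/3030060 = 8.2427e-05

8.2427e-05 m


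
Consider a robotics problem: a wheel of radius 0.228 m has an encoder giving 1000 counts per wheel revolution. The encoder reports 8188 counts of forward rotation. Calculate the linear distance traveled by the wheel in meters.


revs = 8188/1000 = 8.188000
d = revs * 2*pi*r = 8.188000 * 2*pi*0.228 = 11.7299

11.7299 m


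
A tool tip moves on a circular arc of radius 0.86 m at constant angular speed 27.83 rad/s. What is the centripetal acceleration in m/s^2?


a_c = omega^2 * r = 27.83^2 * 0.86 = 666.0777

666.0777 m/s^2


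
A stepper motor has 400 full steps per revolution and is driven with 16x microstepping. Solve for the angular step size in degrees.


step = 360/(400*16) = 360/6400 = 0.0563

0.0563 degrees


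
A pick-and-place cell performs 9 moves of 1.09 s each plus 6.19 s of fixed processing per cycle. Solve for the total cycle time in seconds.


T = 9*1.09 + 6.19 = 16.0000

16.0000 s


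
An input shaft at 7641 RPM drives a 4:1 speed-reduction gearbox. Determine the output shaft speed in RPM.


omega_out = omega_in / N = 7641 / 4 = 1910.2500

1910.2500 RPM


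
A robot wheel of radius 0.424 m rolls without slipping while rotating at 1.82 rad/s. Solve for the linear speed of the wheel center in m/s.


v = omega * r = 1.82 * 0.424 = 0.7717

0.7717 m/s


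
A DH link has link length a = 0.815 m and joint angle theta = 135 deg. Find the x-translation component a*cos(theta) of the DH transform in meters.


a*cos(theta) = 0.815*cos(135 deg) = -0.5763

-0.5763 m


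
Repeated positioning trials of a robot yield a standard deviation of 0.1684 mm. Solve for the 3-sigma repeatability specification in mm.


repeatability = 3*sigma = 3*0.1684 = 0.5052

0.5052 mm


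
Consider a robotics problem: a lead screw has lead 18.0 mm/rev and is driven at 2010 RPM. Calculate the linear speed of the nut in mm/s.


v = lead * (RPM/60) = 18.0*2010/60 = 603.0000

603.0000 mm/s


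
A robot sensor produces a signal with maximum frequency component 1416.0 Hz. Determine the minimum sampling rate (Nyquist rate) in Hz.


f_s,min = 2*f_max = 2*1416.0 = 2832.0000

2832.0000 Hz


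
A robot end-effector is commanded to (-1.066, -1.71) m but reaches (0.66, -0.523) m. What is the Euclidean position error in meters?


dx = 0.66 - (-1.066) = 1.7260, dy = -0.523 - (-1.71) = 1.1870
err = sqrt(2.979076 + 1.408969) = 2.0948

2.0948 m


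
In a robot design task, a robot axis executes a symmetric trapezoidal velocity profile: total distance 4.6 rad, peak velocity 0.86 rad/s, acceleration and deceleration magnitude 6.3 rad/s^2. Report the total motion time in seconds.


t_acc = v/a = 0.86/6.3 = 0.136508 s
d_acc = v^2/(2a) = 0.058698 rad (each ramp)
d_cruise = 4.6 - 2*0.058698 = 4.482604 rad
t_cruise = 4.482604/0.86 = 5.212330 s
t_total = 2*0.136508 + 5.212330 = 5.4853

5.4853 s


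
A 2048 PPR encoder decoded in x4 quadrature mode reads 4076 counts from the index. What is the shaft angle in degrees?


angle = counts * 360 / (PPR*4) = 4076 * 360 / 8192 = 179.1211

179.1211 degrees


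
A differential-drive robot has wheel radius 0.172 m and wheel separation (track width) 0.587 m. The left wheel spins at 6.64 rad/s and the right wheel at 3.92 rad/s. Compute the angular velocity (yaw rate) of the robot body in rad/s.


omega = r*(wR - wL)/L = 0.172*(3.92 - (6.64))/0.587 = -0.7970

-0.7970 rad/s


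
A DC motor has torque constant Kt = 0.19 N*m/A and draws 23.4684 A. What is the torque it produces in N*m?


tau = Kt * I = 0.19*23.4684 = 4.4590

4.4590 N*m


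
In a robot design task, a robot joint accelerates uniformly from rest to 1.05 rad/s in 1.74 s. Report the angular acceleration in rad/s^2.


alpha = delta_omega / t = 1.05 / 1.74 = 0.6034

0.6034 rad/s^2


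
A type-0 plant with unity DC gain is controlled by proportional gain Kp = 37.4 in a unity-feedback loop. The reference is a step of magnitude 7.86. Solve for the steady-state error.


e_ss = R/(1 + Kp) = 7.86/(1 + 37.4) = 7.86/38.4000 = 0.2047

0.2047


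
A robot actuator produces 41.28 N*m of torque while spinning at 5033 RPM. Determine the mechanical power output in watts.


omega = 5033 * 2*pi/60 = 527.054528 rad/s
P = tau * omega = 41.28 * 527.054528 = 21756.8109

21756.8109 W


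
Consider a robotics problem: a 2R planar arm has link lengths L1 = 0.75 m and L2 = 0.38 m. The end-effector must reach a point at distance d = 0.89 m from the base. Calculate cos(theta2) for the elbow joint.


cos(th2) = (d^2 - L1^2 - L2^2)/(2*L1*L2) = (0.89^2 - 0.75^2 - 0.38^2)/(2*0.75*0.38) = 0.1495

0.1495


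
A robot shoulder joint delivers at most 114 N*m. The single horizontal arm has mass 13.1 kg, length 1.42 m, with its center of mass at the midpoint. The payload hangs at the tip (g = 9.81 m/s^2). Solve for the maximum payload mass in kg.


tau_arm = m_arm*g*(L/2) = 13.1*9.81*1.42/2 = 91.2428 N*m
tau_payload = tau_max - tau_arm = 114 - 91.2428 = 22.7572
m_payload = tau_payload / (g*L) = 22.7572 / (9.81*1.42) = 1.6337

1.6337 kg


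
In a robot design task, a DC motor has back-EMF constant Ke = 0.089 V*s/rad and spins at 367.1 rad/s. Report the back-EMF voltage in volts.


V_emf = Ke * omega = 0.089*367.1 = 32.6719

32.6719 V


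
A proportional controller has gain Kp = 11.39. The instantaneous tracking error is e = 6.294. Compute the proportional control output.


u_P = Kp * e = 11.39 * 6.294 = 71.6887

71.6887


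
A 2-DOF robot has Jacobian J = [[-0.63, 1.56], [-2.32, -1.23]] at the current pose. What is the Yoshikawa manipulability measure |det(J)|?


det(J) = -0.63*-1.23 - (1.56)*(-2.32) = 4.3941
|det(J)| = 4.3941

4.3941


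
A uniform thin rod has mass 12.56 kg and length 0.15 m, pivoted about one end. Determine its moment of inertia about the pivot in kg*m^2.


I = (1/3)*m*L^2 = (1/3)*12.56*0.15^2 = 0.0942

0.0942 kg*m^2


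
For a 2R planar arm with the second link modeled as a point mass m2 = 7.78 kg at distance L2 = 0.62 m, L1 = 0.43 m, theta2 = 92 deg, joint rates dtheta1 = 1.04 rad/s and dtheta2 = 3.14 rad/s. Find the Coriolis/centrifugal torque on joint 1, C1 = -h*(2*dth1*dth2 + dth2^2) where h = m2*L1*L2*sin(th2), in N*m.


h = m2*L1*L2*sin(th2) = 7.78*0.43*0.62*sin(92 deg) = 2.072884
C1 = -h*(2*1.04*3.14 + 3.14^2) = -2.072884*16.3908 = -33.9762

-33.9762 N*m


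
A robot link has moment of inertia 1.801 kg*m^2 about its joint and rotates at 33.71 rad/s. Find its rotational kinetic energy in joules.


KE = (1/2)*I*omega^2 = 0.5*1.801*33.71^2 = 1023.2959

1023.2959 J


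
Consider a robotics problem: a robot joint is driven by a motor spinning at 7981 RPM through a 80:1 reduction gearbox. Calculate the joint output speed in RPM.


omega_joint = omega_motor / N = 7981 / 80 = 99.7625

99.7625 RPM


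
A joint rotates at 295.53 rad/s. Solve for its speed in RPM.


RPM = 295.53 * 60/(2*pi) = 2822.1036

2822.1036 RPM


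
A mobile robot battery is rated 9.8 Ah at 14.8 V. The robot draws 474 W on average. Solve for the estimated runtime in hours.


E = 9.8*14.8 = 145.0400 Wh
t = E/P = 145.0400/474 = 0.3060

0.3060 hours


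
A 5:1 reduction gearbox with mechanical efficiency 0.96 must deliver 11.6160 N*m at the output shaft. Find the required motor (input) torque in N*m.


tau_in = tau_out / (N * eta) = 11.6160 / (5 * 0.96) = 2.4200

2.4200 N*m


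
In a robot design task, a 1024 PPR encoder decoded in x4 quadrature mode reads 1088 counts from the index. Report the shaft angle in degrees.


angle = counts * 360 / (PPR*4) = 1088 * 360 / 4096 = 95.6250

95.6250 degrees


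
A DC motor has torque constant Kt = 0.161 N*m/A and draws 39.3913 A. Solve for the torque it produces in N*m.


tau = Kt * I = 0.161*39.3913 = 6.3420

6.3420 N*m


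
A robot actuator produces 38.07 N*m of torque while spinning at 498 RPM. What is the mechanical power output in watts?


omega = 498 * 2*pi/60 = 52.150438 rad/s
P = tau * omega = 38.07 * 52.150438 = 1985.3672

1985.3672 W


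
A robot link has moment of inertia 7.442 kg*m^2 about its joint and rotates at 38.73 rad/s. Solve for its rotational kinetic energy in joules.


KE = (1/2)*I*omega^2 = 0.5*7.442*38.73^2 = 5581.5480

5581.5480 J


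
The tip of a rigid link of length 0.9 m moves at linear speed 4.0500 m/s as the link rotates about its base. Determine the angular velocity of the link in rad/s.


omega = v / L = 4.0500 / 0.9 = 4.5000

4.5000 rad/s


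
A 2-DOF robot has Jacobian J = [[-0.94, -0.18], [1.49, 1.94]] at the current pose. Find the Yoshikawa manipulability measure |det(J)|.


det(J) = -0.94*1.94 - (-0.18)*(1.49) = -1.5554
|det(J)| = 1.5554

1.5554


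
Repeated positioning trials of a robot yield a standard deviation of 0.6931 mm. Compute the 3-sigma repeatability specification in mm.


repeatability = 3*sigma = 3*0.6931 = 2.0793

2.0793 mm


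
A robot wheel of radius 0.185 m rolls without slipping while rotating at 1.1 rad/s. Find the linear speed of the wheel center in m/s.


v = omega * r = 1.1 * 0.185 = 0.2035

0.2035 m/s


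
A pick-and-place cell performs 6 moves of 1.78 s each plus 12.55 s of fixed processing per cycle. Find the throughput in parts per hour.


T_cycle = 6*1.78 + 12.55 = 23.2300 s
rate = 3600/T = 154.9720

154.9720 parts/hour


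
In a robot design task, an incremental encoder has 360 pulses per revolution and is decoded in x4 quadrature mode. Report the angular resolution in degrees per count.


resolution = 360 / (PPR * 4) = 360 / 1440 = 0.2500

0.2500 degrees


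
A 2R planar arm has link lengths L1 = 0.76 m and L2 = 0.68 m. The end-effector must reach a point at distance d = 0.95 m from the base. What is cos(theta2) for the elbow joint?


cos(th2) = (d^2 - L1^2 - L2^2)/(2*L1*L2) = (0.95^2 - 0.76^2 - 0.68^2)/(2*0.76*0.68) = -0.1330

-0.1330


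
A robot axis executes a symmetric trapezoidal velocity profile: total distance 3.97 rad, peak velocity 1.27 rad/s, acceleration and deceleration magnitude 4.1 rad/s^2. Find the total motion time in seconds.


t_acc = v/a = 1.27/4.1 = 0.309756 s
d_acc = v^2/(2a) = 0.196695 rad (each ramp)
d_cruise = 3.97 - 2*0.196695 = 3.576610 rad
t_cruise = 3.576610/1.27 = 2.816228 s
t_total = 2*0.309756 + 2.816228 = 3.4357

3.4357 s


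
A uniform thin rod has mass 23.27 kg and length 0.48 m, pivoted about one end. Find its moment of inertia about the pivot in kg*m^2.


I = (1/3)*m*L^2 = (1/3)*23.27*0.48^2 = 1.7871

1.7871 kg*m^2


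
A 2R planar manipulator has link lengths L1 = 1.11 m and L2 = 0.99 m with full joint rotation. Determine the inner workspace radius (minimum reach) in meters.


r_min = |L1 - L2| = |1.11 - 0.99| = 0.1200

0.1200 m


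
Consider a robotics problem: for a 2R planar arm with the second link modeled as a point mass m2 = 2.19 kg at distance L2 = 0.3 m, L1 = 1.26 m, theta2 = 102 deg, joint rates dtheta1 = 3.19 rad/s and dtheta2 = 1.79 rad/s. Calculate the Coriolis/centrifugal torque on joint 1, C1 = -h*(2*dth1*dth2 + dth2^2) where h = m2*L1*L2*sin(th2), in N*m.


h = m2*L1*L2*sin(th2) = 2.19*1.26*0.3*sin(102 deg) = 0.809730
C1 = -h*(2*3.19*1.79 + 1.79^2) = -0.809730*14.6243 = -11.8417

-11.8417 N*m


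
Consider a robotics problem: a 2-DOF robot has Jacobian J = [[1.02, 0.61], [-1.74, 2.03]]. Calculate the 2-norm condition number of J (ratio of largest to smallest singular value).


JJ^T eigenvalues: trace(JJ^T) = 8.5610, det(JJ^T) = det(J)^2 = 9.80942400
s_max^2 = (8.5610 + sqrt(34.05302500))/2 = 7.19824849
s_min^2 = (8.5610 - sqrt(34.05302500))/2 = 1.36275151
kappa = s_max/s_min = sqrt(7.19824849/1.36275151) = 2.2983

2.2983


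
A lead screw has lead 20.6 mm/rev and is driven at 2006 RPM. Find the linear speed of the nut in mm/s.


v = lead * (RPM/60) = 20.6*2006/60 = 688.7267

688.7267 mm/s


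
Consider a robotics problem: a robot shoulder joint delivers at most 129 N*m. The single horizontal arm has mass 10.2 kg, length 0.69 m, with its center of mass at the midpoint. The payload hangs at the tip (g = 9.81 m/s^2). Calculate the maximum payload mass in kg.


tau_arm = m_arm*g*(L/2) = 10.2*9.81*0.69/2 = 34.5214 N*m
tau_payload = tau_max - tau_arm = 129 - 34.5214 = 94.4786
m_payload = tau_payload / (g*L) = 94.4786 / (9.81*0.69) = 13.9577

13.9577 kg


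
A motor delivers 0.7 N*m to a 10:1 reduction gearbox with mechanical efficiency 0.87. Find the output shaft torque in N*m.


tau_out = tau_in * N * eta = 0.7 * 10 * 0.87 = 6.0900

6.0900 N*m


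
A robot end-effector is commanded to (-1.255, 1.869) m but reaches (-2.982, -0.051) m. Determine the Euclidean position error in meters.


dx = -2.982 - (-1.255) = -1.7270, dy = -0.051 - (1.869) = -1.9200
err = sqrt(2.982529 + 3.686400) = 2.5824

2.5824 m


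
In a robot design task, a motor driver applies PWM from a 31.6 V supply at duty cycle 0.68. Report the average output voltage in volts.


V_avg = V_supply * D = 31.6*0.68 = 21.4880

21.4880 V


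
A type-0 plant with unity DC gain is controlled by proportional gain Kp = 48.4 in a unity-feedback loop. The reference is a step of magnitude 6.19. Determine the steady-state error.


e_ss = R/(1 + Kp) = 6.19/(1 + 48.4) = 6.19/49.4000 = 0.1253

0.1253


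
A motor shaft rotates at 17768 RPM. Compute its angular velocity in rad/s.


omega = 17768 * 2*pi/60 = 1860.6606

1860.6606 rad/s


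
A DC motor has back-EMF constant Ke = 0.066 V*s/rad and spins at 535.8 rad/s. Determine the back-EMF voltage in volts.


V_emf = Ke * omega = 0.066*535.8 = 35.3628

35.3628 V


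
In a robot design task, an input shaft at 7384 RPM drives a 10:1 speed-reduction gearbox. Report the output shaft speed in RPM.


omega_out = omega_in / N = 7384 / 10 = 738.4000

738.4000 RPM


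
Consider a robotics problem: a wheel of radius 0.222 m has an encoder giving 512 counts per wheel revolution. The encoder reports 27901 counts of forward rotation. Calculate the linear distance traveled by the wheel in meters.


revs = 27901/512 = 54.494141
d = revs * 2*pi*r = 54.494141 * 2*pi*0.222 = 76.0121

76.0121 m


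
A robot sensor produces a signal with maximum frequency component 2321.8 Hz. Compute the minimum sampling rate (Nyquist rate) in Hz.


f_s,min = 2*f_max = 2*2321.8 = 4643.6000

4643.6000 Hz


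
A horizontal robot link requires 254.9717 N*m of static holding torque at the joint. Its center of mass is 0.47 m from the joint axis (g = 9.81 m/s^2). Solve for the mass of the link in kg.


m = tau / (g*L) = 254.9717 / (9.81 * 0.47) = 55.3000

55.3000 kg


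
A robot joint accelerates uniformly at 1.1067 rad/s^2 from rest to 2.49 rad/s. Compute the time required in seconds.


t = delta_omega / alpha = 2.49 / 1.1067 = 2.2499

2.2499 s


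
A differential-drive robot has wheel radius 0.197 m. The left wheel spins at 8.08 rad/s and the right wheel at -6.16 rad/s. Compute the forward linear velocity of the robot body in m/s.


v = r*(wR + wL)/2 = 0.197*(-6.16 + 8.08)/2 = 0.1891

0.1891 m/s


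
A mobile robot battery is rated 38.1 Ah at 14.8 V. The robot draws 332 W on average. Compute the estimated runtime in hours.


E = 38.1*14.8 = 563.8800 Wh
t = E/P = 563.8800/332 = 1.6984

1.6984 hours


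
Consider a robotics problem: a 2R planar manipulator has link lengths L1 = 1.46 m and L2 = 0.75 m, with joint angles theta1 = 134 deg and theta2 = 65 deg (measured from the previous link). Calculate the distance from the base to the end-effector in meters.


x = L1*cos(th1) + L2*cos(th1+th2) = -1.723340
y = L1*sin(th1) + L2*sin(th1+th2) = 0.806060
d = sqrt(x^2 + y^2) = sqrt(2.969901 + 0.649733) = 1.9025

1.9025 m


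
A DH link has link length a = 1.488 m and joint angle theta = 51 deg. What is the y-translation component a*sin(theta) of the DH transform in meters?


a*sin(theta) = 1.488*sin(51 deg) = 1.1564

1.1564 m


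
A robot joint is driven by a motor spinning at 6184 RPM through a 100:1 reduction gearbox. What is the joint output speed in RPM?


omega_joint = omega_motor / N = 6184 / 100 = 61.8400

61.8400 RPM


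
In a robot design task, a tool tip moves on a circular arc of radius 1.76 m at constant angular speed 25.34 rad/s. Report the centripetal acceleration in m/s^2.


a_c = omega^2 * r = 25.34^2 * 1.76 = 1130.1235

1130.1235 m/s^2


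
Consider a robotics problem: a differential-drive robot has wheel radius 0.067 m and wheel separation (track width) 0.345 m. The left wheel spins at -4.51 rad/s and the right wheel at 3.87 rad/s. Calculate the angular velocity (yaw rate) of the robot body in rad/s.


omega = r*(wR - wL)/L = 0.067*(3.87 - (-4.51))/0.345 = 1.6274

1.6274 rad/s


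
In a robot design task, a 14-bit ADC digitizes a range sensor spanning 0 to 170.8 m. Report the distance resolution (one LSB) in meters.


res = range / 2^n = 170.8/2^14 = 170.8/16384 = 0.0104

0.0104 m


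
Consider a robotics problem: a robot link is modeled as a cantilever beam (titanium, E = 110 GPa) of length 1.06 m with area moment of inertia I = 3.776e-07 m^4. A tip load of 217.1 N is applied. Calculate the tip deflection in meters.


delta = F*L^3/(3*E*I) = 217.1*1.06^3/(3*1.100e+11*3.776e-07)
      = 258.5695736/124608 = 0.0021

0.0021 m


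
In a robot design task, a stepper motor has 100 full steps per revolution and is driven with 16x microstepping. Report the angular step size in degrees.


step = 360/(100*16) = 360/1600 = 0.2250

0.2250 degrees


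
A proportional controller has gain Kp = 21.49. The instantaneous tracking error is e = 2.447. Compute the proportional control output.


u_P = Kp * e = 21.49 * 2.447 = 52.5860

52.5860


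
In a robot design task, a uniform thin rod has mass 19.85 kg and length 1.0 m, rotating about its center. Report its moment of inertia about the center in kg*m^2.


I = (1/12)*m*L^2 = (1/12)*19.85*1.0^2 = 1.6542

1.6542 kg*m^2


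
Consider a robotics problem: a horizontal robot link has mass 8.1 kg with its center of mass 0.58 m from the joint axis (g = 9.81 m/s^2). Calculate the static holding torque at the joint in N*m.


tau = m*g*L = 8.1 * 9.81 * 0.58 = 46.0874

46.0874 N*m


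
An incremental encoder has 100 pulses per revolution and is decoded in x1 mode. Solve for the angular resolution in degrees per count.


resolution = 360 / (PPR * 1) = 360 / 100 = 3.6000

3.6000 degrees


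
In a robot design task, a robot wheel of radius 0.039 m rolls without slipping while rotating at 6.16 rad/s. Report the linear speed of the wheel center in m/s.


v = omega * r = 6.16 * 0.039 = 0.2402

0.2402 m/s


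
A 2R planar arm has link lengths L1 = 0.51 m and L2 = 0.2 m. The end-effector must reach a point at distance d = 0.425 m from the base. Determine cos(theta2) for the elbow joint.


cos(th2) = (d^2 - L1^2 - L2^2)/(2*L1*L2) = (0.425^2 - 0.51^2 - 0.2^2)/(2*0.51*0.2) = -0.5857

-0.5857


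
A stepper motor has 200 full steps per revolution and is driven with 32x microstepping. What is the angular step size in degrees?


step = 360/(200*32) = 360/6400 = 0.0563

0.0563 degrees


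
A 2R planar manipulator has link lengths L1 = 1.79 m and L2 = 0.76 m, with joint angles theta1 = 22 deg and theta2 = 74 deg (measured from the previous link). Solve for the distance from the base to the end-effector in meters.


x = L1*cos(th1) + L2*cos(th1+th2) = 1.580217
y = L1*sin(th1) + L2*sin(th1+th2) = 1.426382
d = sqrt(x^2 + y^2) = sqrt(2.497086 + 2.034566) = 2.1288

2.1288 m


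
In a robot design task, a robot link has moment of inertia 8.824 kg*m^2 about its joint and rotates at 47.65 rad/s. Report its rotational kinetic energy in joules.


KE = (1/2)*I*omega^2 = 0.5*8.824*47.65^2 = 10017.5453

10017.5453 J


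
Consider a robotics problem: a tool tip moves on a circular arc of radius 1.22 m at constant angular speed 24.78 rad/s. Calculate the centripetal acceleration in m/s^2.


a_c = omega^2 * r = 24.78^2 * 1.22 = 749.1390

749.1390 m/s^2


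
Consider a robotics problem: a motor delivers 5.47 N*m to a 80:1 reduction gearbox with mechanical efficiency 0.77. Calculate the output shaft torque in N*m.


tau_out = tau_in * N * eta = 5.47 * 80 * 0.77 = 336.9520

336.9520 N*m


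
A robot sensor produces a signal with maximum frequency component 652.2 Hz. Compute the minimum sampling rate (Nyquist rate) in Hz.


f_s,min = 2*f_max = 2*652.2 = 1304.4000

1304.4000 Hz


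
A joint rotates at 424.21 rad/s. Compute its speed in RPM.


RPM = 424.21 * 60/(2*pi) = 4050.9071

4050.9071 RPM


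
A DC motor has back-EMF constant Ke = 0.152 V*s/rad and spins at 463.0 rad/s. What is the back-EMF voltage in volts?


V_emf = Ke * omega = 0.152*463.0 = 70.3760

70.3760 V


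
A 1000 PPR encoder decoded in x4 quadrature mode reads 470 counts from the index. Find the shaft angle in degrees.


angle = counts * 360 / (PPR*4) = 470 * 360 / 4000 = 42.3000

42.3000 degrees


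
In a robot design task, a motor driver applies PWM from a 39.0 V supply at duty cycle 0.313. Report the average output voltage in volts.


V_avg = V_supply * D = 39.0*0.313 = 12.2070

12.2070 V


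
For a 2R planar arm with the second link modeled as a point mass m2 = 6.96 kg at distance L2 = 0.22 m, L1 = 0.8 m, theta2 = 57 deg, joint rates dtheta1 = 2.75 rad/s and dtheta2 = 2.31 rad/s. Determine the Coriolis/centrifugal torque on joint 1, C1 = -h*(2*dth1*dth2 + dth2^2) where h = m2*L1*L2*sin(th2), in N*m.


h = m2*L1*L2*sin(th2) = 6.96*0.8*0.22*sin(57 deg) = 1.027338
C1 = -h*(2*2.75*2.31 + 2.31^2) = -1.027338*18.0411 = -18.5343

-18.5343 N*m


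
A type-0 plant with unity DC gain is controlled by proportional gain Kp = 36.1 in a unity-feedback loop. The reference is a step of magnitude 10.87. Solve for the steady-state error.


e_ss = R/(1 + Kp) = 10.87/(1 + 36.1) = 10.87/37.1000 = 0.2930

0.2930


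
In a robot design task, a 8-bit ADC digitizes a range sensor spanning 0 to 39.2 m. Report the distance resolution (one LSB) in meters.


res = range / 2^n = 39.2/2^8 = 39.2/256 = 0.1531

0.1531 m


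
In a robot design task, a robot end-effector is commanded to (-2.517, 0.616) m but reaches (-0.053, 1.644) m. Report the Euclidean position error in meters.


dx = -0.053 - (-2.517) = 2.4640, dy = 1.644 - (0.616) = 1.0280
err = sqrt(6.071296 + 1.056784) = 2.6698

2.6698 m


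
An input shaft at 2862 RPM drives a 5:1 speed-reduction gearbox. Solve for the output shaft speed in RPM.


omega_out = omega_in / N = 2862 / 5 = 572.4000

572.4000 RPM


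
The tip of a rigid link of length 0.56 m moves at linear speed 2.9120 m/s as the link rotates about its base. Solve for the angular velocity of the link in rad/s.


omega = v / L = 2.9120 / 0.56 = 5.2000

5.2000 rad/s


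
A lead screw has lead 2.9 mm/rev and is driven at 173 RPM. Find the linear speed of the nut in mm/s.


v = lead * (RPM/60) = 2.9*173/60 = 8.3617

8.3617 mm/s


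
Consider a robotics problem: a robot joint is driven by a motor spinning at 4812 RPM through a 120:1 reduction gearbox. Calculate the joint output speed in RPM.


omega_joint = omega_motor / N = 4812 / 120 = 40.1000

40.1000 RPM


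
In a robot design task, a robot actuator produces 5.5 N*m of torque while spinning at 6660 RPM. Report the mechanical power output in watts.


omega = 6660 * 2*pi/60 = 697.433569 rad/s
P = tau * omega = 5.5 * 697.433569 = 3835.8846

3835.8846 W


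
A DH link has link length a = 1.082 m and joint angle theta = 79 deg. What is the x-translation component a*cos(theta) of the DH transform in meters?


a*cos(theta) = 1.082*cos(79 deg) = 0.2065

0.2065 m


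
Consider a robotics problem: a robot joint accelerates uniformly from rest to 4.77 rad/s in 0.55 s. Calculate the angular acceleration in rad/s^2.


alpha = delta_omega / t = 4.77 / 0.55 = 8.6727

8.6727 rad/s^2


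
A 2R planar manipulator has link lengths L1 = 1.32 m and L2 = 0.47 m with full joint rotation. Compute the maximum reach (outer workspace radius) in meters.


r_max = L1 + L2 = 1.32 + 0.47 = 1.7900

1.7900 m


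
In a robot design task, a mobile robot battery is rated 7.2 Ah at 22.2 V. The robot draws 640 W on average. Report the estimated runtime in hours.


E = 7.2*22.2 = 159.8400 Wh
t = E/P = 159.8400/640 = 0.2497

0.2497 hours


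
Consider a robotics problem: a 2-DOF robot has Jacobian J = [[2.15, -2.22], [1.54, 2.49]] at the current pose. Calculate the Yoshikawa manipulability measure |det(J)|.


det(J) = 2.15*2.49 - (-2.22)*(1.54) = 8.7723
|det(J)| = 8.7723

8.7723


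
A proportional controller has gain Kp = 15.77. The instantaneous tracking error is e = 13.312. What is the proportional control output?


u_P = Kp * e = 15.77 * 13.312 = 209.9302

209.9302


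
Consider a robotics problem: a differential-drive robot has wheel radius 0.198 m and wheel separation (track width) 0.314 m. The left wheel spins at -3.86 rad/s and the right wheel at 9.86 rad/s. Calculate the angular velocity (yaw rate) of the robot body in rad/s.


omega = r*(wR - wL)/L = 0.198*(9.86 - (-3.86))/0.314 = 8.6515

8.6515 rad/s


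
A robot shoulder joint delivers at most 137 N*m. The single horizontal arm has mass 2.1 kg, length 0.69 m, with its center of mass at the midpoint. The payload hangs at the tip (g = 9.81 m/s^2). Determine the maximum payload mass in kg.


tau_arm = m_arm*g*(L/2) = 2.1*9.81*0.69/2 = 7.1073 N*m
tau_payload = tau_max - tau_arm = 137 - 7.1073 = 129.8927
m_payload = tau_payload / (g*L) = 129.8927 / (9.81*0.69) = 19.1896

19.1896 kg


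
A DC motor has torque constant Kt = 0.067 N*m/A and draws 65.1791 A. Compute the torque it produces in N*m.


tau = Kt * I = 0.067*65.1791 = 4.3670

4.3670 N*m


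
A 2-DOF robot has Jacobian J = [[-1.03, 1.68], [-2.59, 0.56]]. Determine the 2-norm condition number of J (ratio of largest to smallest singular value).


JJ^T eigenvalues: trace(JJ^T) = 10.9050, det(JJ^T) = det(J)^2 = 14.24609536
s_max^2 = (10.9050 + sqrt(61.93464356))/2 = 9.38742832
s_min^2 = (10.9050 - sqrt(61.93464356))/2 = 1.51757168
kappa = s_max/s_min = sqrt(9.38742832/1.51757168) = 2.4871

2.4871


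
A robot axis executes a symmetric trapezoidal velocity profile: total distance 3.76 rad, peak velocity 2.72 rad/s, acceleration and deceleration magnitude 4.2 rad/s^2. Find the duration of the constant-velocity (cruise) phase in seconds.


t_acc = v/a = 0.647619 s, d_acc = v^2/(2a) = 0.880762 rad each
d_cruise = 3.76 - 2*0.880762 = 1.998476 rad
t_cruise = d_cruise/v = 1.998476/2.72 = 0.7347

0.7347 s


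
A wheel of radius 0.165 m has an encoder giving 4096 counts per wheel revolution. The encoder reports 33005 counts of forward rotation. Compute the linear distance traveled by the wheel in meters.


revs = 33005/4096 = 8.057861
d = revs * 2*pi*r = 8.057861 * 2*pi*0.165 = 8.3538

8.3538 m


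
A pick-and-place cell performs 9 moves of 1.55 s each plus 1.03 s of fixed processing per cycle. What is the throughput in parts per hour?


T_cycle = 9*1.55 + 1.03 = 14.9800 s
rate = 3600/T = 240.3204

240.3204 parts/hour


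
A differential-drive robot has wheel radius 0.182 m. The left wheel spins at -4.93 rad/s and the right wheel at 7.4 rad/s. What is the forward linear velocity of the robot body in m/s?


v = r*(wR + wL)/2 = 0.182*(7.4 + -4.93)/2 = 0.2248

0.2248 m/s


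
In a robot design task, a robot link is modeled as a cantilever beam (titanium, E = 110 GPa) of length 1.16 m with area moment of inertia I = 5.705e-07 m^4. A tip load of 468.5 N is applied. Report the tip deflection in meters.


delta = F*L^3/(3*E*I) = 468.5*1.16^3/(3*1.100e+11*5.705e-07)
      = 731.279776/188265 = 0.0039

0.0039 m


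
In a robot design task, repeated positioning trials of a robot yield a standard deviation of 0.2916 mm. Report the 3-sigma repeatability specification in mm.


repeatability = 3*sigma = 3*0.2916 = 0.8748

0.8748 mm


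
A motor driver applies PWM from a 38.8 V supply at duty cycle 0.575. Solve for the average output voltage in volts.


V_avg = V_supply * D = 38.8*0.575 = 22.3100

22.3100 V


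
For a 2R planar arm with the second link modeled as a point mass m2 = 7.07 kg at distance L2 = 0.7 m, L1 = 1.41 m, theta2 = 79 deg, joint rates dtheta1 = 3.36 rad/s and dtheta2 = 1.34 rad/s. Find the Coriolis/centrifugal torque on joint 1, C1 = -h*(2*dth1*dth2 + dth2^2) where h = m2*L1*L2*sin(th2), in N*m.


h = m2*L1*L2*sin(th2) = 7.07*1.41*0.7*sin(79 deg) = 6.849883
C1 = -h*(2*3.36*1.34 + 1.34^2) = -6.849883*10.8004 = -73.9815

-73.9815 N*m


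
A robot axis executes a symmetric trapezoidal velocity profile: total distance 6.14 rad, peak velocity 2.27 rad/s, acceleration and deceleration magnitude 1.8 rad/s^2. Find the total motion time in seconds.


t_acc = v/a = 2.27/1.8 = 1.261111 s
d_acc = v^2/(2a) = 1.431361 rad (each ramp)
d_cruise = 6.14 - 2*1.431361 = 3.277278 rad
t_cruise = 3.277278/2.27 = 1.443735 s
t_total = 2*1.261111 + 1.443735 = 3.9660

3.9660 s


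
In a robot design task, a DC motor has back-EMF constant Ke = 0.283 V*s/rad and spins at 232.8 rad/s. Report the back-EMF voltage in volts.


V_emf = Ke * omega = 0.283*232.8 = 65.8824

65.8824 V


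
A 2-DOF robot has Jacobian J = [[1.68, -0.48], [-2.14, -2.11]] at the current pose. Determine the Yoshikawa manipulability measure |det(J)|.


det(J) = 1.68*-2.11 - (-0.48)*(-2.14) = -4.5720
|det(J)| = 4.5720

4.5720


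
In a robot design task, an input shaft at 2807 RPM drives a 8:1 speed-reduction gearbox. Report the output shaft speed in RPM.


omega_out = omega_in / N = 2807 / 8 = 350.8750

350.8750 RPM


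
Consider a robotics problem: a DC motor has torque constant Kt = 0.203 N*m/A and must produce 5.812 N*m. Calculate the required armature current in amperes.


I = tau / Kt = 5.812/0.203 = 28.6305

28.6305 A


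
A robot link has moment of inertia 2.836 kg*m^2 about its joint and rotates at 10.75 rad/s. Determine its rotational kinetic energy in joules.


KE = (1/2)*I*omega^2 = 0.5*2.836*10.75^2 = 163.8676

163.8676 J


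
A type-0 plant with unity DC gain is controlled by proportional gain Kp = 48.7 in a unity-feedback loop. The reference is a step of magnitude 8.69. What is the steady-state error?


e_ss = R/(1 + Kp) = 8.69/(1 + 48.7) = 8.69/49.7000 = 0.1748

0.1748


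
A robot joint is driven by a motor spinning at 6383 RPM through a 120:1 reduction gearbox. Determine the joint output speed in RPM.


omega_joint = omega_motor / N = 6383 / 120 = 53.1917

53.1917 RPM


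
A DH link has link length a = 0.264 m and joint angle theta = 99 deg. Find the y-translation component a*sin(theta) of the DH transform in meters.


a*sin(theta) = 0.264*sin(99 deg) = 0.2607

0.2607 m


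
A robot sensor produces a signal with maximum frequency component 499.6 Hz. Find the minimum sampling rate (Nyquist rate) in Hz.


f_s,min = 2*f_max = 2*499.6 = 999.2000

999.2000 Hz


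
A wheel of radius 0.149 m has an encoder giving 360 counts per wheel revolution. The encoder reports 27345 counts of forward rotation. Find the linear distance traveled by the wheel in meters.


revs = 27345/360 = 75.958333
d = revs * 2*pi*r = 75.958333 * 2*pi*0.149 = 71.1118

71.1118 m


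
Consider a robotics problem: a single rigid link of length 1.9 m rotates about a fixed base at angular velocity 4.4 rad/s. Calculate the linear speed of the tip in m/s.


v = L*omega = 1.9 * 4.4 = 8.3600

8.3600 m/s


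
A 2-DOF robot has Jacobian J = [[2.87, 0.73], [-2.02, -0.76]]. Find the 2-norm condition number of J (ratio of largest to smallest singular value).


JJ^T eigenvalues: trace(JJ^T) = 13.4278, det(JJ^T) = det(J)^2 = 0.49928356
s_max^2 = (13.4278 + sqrt(178.30867860))/2 = 13.39051364
s_min^2 = (13.4278 - sqrt(178.30867860))/2 = 0.03728636
kappa = s_max/s_min = sqrt(13.39051364/0.03728636) = 18.9506

18.9506


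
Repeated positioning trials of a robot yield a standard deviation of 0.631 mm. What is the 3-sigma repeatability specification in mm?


repeatability = 3*sigma = 3*0.631 = 1.8930

1.8930 mm


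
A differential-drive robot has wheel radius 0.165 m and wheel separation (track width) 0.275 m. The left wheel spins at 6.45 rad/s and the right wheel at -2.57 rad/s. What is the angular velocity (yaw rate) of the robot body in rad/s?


omega = r*(wR - wL)/L = 0.165*(-2.57 - (6.45))/0.275 = -5.4120

-5.4120 rad/s


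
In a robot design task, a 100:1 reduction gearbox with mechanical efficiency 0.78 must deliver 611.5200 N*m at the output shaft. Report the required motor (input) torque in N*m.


tau_in = tau_out / (N * eta) = 611.5200 / (100 * 0.78) = 7.8400

7.8400 N*m


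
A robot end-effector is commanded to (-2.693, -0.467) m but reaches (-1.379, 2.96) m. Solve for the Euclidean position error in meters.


dx = -1.379 - (-2.693) = 1.3140, dy = 2.96 - (-0.467) = 3.4270
err = sqrt(1.726596 + 11.744329) = 3.6703

3.6703 m


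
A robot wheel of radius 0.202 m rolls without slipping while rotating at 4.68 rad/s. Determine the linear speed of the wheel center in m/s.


v = omega * r = 4.68 * 0.202 = 0.9454

0.9454 m/s


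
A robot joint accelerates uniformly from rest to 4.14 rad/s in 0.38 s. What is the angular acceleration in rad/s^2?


alpha = delta_omega / t = 4.14 / 0.38 = 10.8947

10.8947 rad/s^2


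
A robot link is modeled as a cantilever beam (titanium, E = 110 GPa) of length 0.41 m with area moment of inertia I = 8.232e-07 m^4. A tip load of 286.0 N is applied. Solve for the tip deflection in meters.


delta = F*L^3/(3*E*I) = 286.0*0.41^3/(3*1.100e+11*8.232e-07)
      = 19.711406/271656 = 7.2560e-05

7.2560e-05 m


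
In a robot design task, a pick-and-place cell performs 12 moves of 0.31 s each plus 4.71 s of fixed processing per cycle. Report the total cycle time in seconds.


T = 12*0.31 + 4.71 = 8.4300

8.4300 s


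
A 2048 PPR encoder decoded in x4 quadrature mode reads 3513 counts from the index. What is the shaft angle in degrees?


angle = counts * 360 / (PPR*4) = 3513 * 360 / 8192 = 154.3799

154.3799 degrees


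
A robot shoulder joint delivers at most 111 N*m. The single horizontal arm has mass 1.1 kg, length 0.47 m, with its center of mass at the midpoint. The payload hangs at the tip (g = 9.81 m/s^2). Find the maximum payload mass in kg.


tau_arm = m_arm*g*(L/2) = 1.1*9.81*0.47/2 = 2.5359 N*m
tau_payload = tau_max - tau_arm = 111 - 2.5359 = 108.4641
m_payload = tau_payload / (g*L) = 108.4641 / (9.81*0.47) = 23.5244

23.5244 kg


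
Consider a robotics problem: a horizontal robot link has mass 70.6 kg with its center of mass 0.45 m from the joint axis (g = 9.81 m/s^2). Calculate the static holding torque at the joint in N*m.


tau = m*g*L = 70.6 * 9.81 * 0.45 = 311.6637

311.6637 N*m


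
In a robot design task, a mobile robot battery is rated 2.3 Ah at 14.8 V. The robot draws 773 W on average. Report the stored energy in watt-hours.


E = capacity * V = 2.3*14.8 = 34.0400

34.0400 Wh


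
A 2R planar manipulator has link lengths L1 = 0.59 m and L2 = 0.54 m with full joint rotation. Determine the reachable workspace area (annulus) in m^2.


r_max = L1 + L2 = 1.1300, r_min = |L1 - L2| = 0.0500
A = pi*(r_max^2 - r_min^2) = pi*(1.2769 - 0.0025) = 4.0036

4.0036 m^2


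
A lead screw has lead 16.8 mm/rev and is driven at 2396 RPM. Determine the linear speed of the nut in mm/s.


v = lead * (RPM/60) = 16.8*2396/60 = 670.8800

670.8800 mm/s


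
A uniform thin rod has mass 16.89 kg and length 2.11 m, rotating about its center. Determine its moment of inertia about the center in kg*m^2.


I = (1/12)*m*L^2 = (1/12)*16.89*2.11^2 = 6.2663

6.2663 kg*m^2


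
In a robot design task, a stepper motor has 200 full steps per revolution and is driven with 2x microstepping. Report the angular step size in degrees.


step = 360/(200*2) = 360/400 = 0.9000

0.9000 degrees


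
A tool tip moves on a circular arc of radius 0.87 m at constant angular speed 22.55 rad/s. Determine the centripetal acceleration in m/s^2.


a_c = omega^2 * r = 22.55^2 * 0.87 = 442.3972

442.3972 m/s^2


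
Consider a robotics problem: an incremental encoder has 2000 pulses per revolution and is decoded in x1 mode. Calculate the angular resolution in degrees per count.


resolution = 360 / (PPR * 1) = 360 / 2000 = 0.1800

0.1800 degrees


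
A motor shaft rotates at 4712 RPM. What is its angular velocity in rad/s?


omega = 4712 * 2*pi/60 = 493.4395

493.4395 rad/s


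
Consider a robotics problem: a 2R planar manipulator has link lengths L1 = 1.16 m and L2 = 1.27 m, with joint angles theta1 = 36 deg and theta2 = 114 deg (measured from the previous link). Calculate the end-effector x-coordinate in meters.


x = L1*cos(th1) + L2*cos(th1+th2) = 1.16*cos(36 deg) + 1.27*cos(150 deg) = -0.1614

-0.1614 m


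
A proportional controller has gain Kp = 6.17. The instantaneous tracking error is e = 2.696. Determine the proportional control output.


u_P = Kp * e = 6.17 * 2.696 = 16.6343

16.6343


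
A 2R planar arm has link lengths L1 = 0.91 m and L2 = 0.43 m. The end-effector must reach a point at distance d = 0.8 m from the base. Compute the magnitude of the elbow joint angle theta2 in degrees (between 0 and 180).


cos(th2) = (d^2 - L1^2 - L2^2)/(2*L1*L2) = (0.8^2 - 0.91^2 - 0.43^2)/(2*0.91*0.43) = -0.47661641
th2 = acos(-0.47661641) = 118.4646 deg

118.4646 degrees
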